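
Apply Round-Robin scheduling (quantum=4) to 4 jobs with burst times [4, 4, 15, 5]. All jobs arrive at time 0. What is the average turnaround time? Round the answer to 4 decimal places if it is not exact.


Time quantum = 4
Execution trace:
  J1 runs 4 units, time = 4
  J2 runs 4 units, time = 8
  J3 runs 4 units, time = 12
  J4 runs 4 units, time = 16
  J3 runs 4 units, time = 20
  J4 runs 1 units, time = 21
  J3 runs 4 units, time = 25
  J3 runs 3 units, time = 28
Finish times: [4, 8, 28, 21]
Average turnaround = 61/4 = 15.25

15.25


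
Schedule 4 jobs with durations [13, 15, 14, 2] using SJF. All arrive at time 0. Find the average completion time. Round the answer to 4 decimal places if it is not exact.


SJF order (ascending): [2, 13, 14, 15]
Completion times:
  Job 1: burst=2, C=2
  Job 2: burst=13, C=15
  Job 3: burst=14, C=29
  Job 4: burst=15, C=44
Average completion = 90/4 = 22.5

22.5


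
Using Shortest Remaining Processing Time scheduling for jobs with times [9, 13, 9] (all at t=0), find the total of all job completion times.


Since all jobs arrive at t=0, SRPT equals SPT ordering.
SPT order: [9, 9, 13]
Completion times:
  Job 1: p=9, C=9
  Job 2: p=9, C=18
  Job 3: p=13, C=31
Total completion time = 9 + 18 + 31 = 58

58


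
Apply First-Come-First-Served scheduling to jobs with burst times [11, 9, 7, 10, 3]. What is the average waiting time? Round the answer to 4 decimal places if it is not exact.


FCFS order (as given): [11, 9, 7, 10, 3]
Waiting times:
  Job 1: wait = 0
  Job 2: wait = 11
  Job 3: wait = 20
  Job 4: wait = 27
  Job 5: wait = 37
Sum of waiting times = 95
Average waiting time = 95/5 = 19.0

19.0


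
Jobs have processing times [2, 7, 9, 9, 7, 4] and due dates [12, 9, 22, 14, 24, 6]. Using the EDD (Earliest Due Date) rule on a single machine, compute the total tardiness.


Sort by due date (EDD order): [(4, 6), (7, 9), (2, 12), (9, 14), (9, 22), (7, 24)]
Compute completion times and tardiness:
  Job 1: p=4, d=6, C=4, tardiness=max(0,4-6)=0
  Job 2: p=7, d=9, C=11, tardiness=max(0,11-9)=2
  Job 3: p=2, d=12, C=13, tardiness=max(0,13-12)=1
  Job 4: p=9, d=14, C=22, tardiness=max(0,22-14)=8
  Job 5: p=9, d=22, C=31, tardiness=max(0,31-22)=9
  Job 6: p=7, d=24, C=38, tardiness=max(0,38-24)=14
Total tardiness = 34

34


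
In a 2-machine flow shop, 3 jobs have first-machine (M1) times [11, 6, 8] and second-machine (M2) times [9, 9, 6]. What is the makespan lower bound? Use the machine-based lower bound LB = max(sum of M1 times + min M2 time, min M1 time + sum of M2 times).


LB1 = sum(M1 times) + min(M2 times) = 25 + 6 = 31
LB2 = min(M1 times) + sum(M2 times) = 6 + 24 = 30
Lower bound = max(LB1, LB2) = max(31, 30) = 31

31


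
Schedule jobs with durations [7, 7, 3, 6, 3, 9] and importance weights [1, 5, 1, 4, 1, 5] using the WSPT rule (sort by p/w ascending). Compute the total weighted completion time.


Compute p/w ratios and sort ascending (WSPT): [(7, 5), (6, 4), (9, 5), (3, 1), (3, 1), (7, 1)]
Compute weighted completion times:
  Job (p=7,w=5): C=7, w*C=5*7=35
  Job (p=6,w=4): C=13, w*C=4*13=52
  Job (p=9,w=5): C=22, w*C=5*22=110
  Job (p=3,w=1): C=25, w*C=1*25=25
  Job (p=3,w=1): C=28, w*C=1*28=28
  Job (p=7,w=1): C=35, w*C=1*35=35
Total weighted completion time = 285

285


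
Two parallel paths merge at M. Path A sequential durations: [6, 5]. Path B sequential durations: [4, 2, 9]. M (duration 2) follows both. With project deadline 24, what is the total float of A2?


Forward pass: ES(A2) = sum of predecessors on chain A = 6
EF = ES + duration = 6 + 5 = 11
Backward pass: LF(M) = deadline = 24; LS(M) = 24 - 2 = 22
LF(A2) = LS(M) - sum(successors on chain A) = 22 - 0 = 22
LS = LF - duration = 22 - 5 = 17
Total float = LS - ES = 17 - 6 = 11

11


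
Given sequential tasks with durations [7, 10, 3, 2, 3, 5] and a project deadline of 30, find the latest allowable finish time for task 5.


LF(activity 5) = deadline - sum of successor durations
Successors: activities 6 through 6 with durations [5]
Sum of successor durations = 5
LF = 30 - 5 = 25

25


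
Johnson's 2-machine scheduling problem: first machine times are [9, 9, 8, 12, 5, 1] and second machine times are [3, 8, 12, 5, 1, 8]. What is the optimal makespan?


Apply Johnson's rule:
  Group 1 (a <= b): [(6, 1, 8), (3, 8, 12)]
  Group 2 (a > b): [(2, 9, 8), (4, 12, 5), (1, 9, 3), (5, 5, 1)]
Optimal job order: [6, 3, 2, 4, 1, 5]
Schedule:
  Job 6: M1 done at 1, M2 done at 9
  Job 3: M1 done at 9, M2 done at 21
  Job 2: M1 done at 18, M2 done at 29
  Job 4: M1 done at 30, M2 done at 35
  Job 1: M1 done at 39, M2 done at 42
  Job 5: M1 done at 44, M2 done at 45
Makespan = 45

45


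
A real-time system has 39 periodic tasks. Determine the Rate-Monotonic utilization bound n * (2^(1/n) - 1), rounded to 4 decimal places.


Compute 2^(1/39) = 1.0179318843
Subtract 1: 1.0179318843 - 1 = 0.0179318843
Multiply by n: 39 * 0.0179318843 = 0.6993434877
Round to 4 dp: 0.6993

0.6993


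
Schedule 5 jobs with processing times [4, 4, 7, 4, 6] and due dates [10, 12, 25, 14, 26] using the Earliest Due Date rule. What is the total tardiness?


Sort by due date (EDD order): [(4, 10), (4, 12), (4, 14), (7, 25), (6, 26)]
Compute completion times and tardiness:
  Job 1: p=4, d=10, C=4, tardiness=max(0,4-10)=0
  Job 2: p=4, d=12, C=8, tardiness=max(0,8-12)=0
  Job 3: p=4, d=14, C=12, tardiness=max(0,12-14)=0
  Job 4: p=7, d=25, C=19, tardiness=max(0,19-25)=0
  Job 5: p=6, d=26, C=25, tardiness=max(0,25-26)=0
Total tardiness = 0

0


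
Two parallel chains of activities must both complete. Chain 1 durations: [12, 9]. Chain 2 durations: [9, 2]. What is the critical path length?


Path A total = 12 + 9 = 21
Path B total = 9 + 2 = 11
Critical path = longest path = max(21, 11) = 21

21


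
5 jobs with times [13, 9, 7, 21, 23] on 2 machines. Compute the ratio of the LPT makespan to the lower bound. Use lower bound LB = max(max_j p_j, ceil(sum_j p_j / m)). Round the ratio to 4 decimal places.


LPT order: [23, 21, 13, 9, 7]
Machine loads after assignment: [39, 34]
LPT makespan = 39
Lower bound = max(max_job, ceil(total/2)) = max(23, 37) = 37
Ratio = 39 / 37 = 1.0541

1.0541


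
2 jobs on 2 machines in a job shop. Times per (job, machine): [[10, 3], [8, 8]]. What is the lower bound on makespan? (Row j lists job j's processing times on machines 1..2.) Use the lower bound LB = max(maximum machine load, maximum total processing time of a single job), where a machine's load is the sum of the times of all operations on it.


Machine loads:
  Machine 1: 10 + 8 = 18
  Machine 2: 3 + 8 = 11
Max machine load = 18
Job totals:
  Job 1: 13
  Job 2: 16
Max job total = 16
Lower bound = max(18, 16) = 18

18


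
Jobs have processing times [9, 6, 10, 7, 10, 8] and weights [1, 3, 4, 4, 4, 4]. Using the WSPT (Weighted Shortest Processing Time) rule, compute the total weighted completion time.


Compute p/w ratios and sort ascending (WSPT): [(7, 4), (6, 3), (8, 4), (10, 4), (10, 4), (9, 1)]
Compute weighted completion times:
  Job (p=7,w=4): C=7, w*C=4*7=28
  Job (p=6,w=3): C=13, w*C=3*13=39
  Job (p=8,w=4): C=21, w*C=4*21=84
  Job (p=10,w=4): C=31, w*C=4*31=124
  Job (p=10,w=4): C=41, w*C=4*41=164
  Job (p=9,w=1): C=50, w*C=1*50=50
Total weighted completion time = 489

489


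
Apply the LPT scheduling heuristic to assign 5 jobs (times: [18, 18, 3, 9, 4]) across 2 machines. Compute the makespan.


Sort jobs in decreasing order (LPT): [18, 18, 9, 4, 3]
Assign each job to the least loaded machine:
  Machine 1: jobs [18, 9], load = 27
  Machine 2: jobs [18, 4, 3], load = 25
Makespan = max load = 27

27


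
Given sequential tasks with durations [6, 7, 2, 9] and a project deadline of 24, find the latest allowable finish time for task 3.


LF(activity 3) = deadline - sum of successor durations
Successors: activities 4 through 4 with durations [9]
Sum of successor durations = 9
LF = 24 - 9 = 15

15


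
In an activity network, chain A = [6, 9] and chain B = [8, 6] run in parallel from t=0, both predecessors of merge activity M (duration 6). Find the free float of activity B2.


ES(B2) = sum of predecessors on chain B = 8
EF(B2) = ES + duration = 8 + 6 = 14
Successor of B2 is M. ES(M) = max(sum(A), sum(B)) = max(15, 14) = 15
Free float = ES(successor) - EF(current) = 15 - 14 = 1

1


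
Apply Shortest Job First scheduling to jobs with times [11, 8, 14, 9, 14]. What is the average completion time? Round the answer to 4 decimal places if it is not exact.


SJF order (ascending): [8, 9, 11, 14, 14]
Completion times:
  Job 1: burst=8, C=8
  Job 2: burst=9, C=17
  Job 3: burst=11, C=28
  Job 4: burst=14, C=42
  Job 5: burst=14, C=56
Average completion = 151/5 = 30.2

30.2


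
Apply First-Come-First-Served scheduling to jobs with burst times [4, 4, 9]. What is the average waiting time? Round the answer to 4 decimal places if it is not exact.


FCFS order (as given): [4, 4, 9]
Waiting times:
  Job 1: wait = 0
  Job 2: wait = 4
  Job 3: wait = 8
Sum of waiting times = 12
Average waiting time = 12/3 = 4.0

4.0


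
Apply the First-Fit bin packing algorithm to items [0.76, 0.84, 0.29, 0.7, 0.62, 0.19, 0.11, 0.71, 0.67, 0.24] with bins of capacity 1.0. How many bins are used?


Place items sequentially using First-Fit:
  Item 0.76 -> new Bin 1
  Item 0.84 -> new Bin 2
  Item 0.29 -> new Bin 3
  Item 0.7 -> Bin 3 (now 0.99)
  Item 0.62 -> new Bin 4
  Item 0.19 -> Bin 1 (now 0.95)
  Item 0.11 -> Bin 2 (now 0.95)
  Item 0.71 -> new Bin 5
  Item 0.67 -> new Bin 6
  Item 0.24 -> Bin 4 (now 0.86)
Total bins used = 6

6


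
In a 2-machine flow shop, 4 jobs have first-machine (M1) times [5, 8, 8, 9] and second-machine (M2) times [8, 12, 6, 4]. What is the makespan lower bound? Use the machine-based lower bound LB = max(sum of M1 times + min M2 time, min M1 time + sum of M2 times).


LB1 = sum(M1 times) + min(M2 times) = 30 + 4 = 34
LB2 = min(M1 times) + sum(M2 times) = 5 + 30 = 35
Lower bound = max(LB1, LB2) = max(34, 35) = 35

35


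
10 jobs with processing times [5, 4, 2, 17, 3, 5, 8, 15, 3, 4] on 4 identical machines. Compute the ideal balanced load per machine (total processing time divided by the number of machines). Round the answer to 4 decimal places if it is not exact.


Total processing time = 5 + 4 + 2 + 17 + 3 + 5 + 8 + 15 + 3 + 4 = 66
Number of machines = 4
Ideal balanced load = 66 / 4 = 16.5

16.5


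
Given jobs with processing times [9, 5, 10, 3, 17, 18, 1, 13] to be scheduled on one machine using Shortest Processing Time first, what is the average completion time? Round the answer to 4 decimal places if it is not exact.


Sort jobs by processing time (SPT order): [1, 3, 5, 9, 10, 13, 17, 18]
Compute completion times sequentially:
  Job 1: processing = 1, completes at 1
  Job 2: processing = 3, completes at 4
  Job 3: processing = 5, completes at 9
  Job 4: processing = 9, completes at 18
  Job 5: processing = 10, completes at 28
  Job 6: processing = 13, completes at 41
  Job 7: processing = 17, completes at 58
  Job 8: processing = 18, completes at 76
Sum of completion times = 235
Average completion time = 235/8 = 29.375

29.375


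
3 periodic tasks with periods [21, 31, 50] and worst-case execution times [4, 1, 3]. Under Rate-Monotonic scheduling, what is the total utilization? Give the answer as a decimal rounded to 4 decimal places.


Compute individual utilizations (exact fractions):
  Task 1: C/T = 4/21 (approx. 0.1905)
  Task 2: C/T = 1/31 (approx. 0.0323)
  Task 3: C/T = 3/50 (approx. 0.06)
Total utilization U = 4/21 + 1/31 + 3/50 = 9203/32550
Rounded to 4 decimal places: U = 0.2827
RM (Liu & Layland) bound for 3 tasks = 0.779763; compare with U = 9203/32550 (approx. 0.282734)
U <= bound, so schedulable by RM sufficient condition.

0.2827


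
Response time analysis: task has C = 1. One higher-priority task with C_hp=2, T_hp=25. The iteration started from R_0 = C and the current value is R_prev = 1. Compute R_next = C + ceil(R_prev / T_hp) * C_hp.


R_next = C + ceil(R_prev / T_hp) * C_hp
ceil(1 / 25) = ceil(0.04) = 1
Interference = 1 * 2 = 2
R_next = 1 + 2 = 3

3


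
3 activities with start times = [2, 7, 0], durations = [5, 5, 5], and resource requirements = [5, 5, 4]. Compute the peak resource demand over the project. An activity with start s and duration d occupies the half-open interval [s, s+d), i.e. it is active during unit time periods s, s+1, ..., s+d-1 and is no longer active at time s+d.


Each activity i is active on [start_i, start_i + duration_i).
Compute total resource usage per time slot:
  t=0: active resources = [4], total = 4
  t=1: active resources = [4], total = 4
  t=2: active resources = [5, 4], total = 9
  t=3: active resources = [5, 4], total = 9
  t=4: active resources = [5, 4], total = 9
  t=5: active resources = [5], total = 5
  t=6: active resources = [5], total = 5
  t=7: active resources = [5], total = 5
  t=8: active resources = [5], total = 5
  t=9: active resources = [5], total = 5
  t=10: active resources = [5], total = 5
  t=11: active resources = [5], total = 5
Peak resource demand = 9

9


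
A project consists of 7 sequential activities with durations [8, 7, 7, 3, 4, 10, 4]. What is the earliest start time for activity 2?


Activity 2 starts after activities 1 through 1 complete.
Predecessor durations: [8]
ES = 8 = 8

8


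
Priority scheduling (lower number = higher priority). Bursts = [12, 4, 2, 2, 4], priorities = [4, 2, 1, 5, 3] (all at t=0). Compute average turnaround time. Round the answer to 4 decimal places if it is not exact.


Sort by priority (ascending = highest first):
Order: [(1, 2), (2, 4), (3, 4), (4, 12), (5, 2)]
Completion times:
  Priority 1, burst=2, C=2
  Priority 2, burst=4, C=6
  Priority 3, burst=4, C=10
  Priority 4, burst=12, C=22
  Priority 5, burst=2, C=24
Average turnaround = 64/5 = 12.8

12.8


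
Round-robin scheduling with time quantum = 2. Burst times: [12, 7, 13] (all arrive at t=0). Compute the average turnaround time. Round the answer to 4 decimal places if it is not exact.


Time quantum = 2
Execution trace:
  J1 runs 2 units, time = 2
  J2 runs 2 units, time = 4
  J3 runs 2 units, time = 6
  J1 runs 2 units, time = 8
  J2 runs 2 units, time = 10
  J3 runs 2 units, time = 12
  J1 runs 2 units, time = 14
  J2 runs 2 units, time = 16
  J3 runs 2 units, time = 18
  J1 runs 2 units, time = 20
  J2 runs 1 units, time = 21
  J3 runs 2 units, time = 23
  J1 runs 2 units, time = 25
  J3 runs 2 units, time = 27
  J1 runs 2 units, time = 29
  J3 runs 2 units, time = 31
  J3 runs 1 units, time = 32
Finish times: [29, 21, 32]
Average turnaround = 82/3 = 27.3333

27.3333


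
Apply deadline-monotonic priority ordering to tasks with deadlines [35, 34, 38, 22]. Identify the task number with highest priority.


Sort tasks by relative deadline (ascending):
  Task 4: deadline = 22
  Task 2: deadline = 34
  Task 1: deadline = 35
  Task 3: deadline = 38
Priority order (highest first): [4, 2, 1, 3]
Highest priority task = 4

4


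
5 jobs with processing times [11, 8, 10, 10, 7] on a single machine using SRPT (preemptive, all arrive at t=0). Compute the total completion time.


Since all jobs arrive at t=0, SRPT equals SPT ordering.
SPT order: [7, 8, 10, 10, 11]
Completion times:
  Job 1: p=7, C=7
  Job 2: p=8, C=15
  Job 3: p=10, C=25
  Job 4: p=10, C=35
  Job 5: p=11, C=46
Total completion time = 7 + 15 + 25 + 35 + 46 = 128

128


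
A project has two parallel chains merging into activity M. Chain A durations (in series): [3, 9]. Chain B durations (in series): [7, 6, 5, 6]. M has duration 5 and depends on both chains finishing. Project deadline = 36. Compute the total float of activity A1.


Forward pass: ES(A1) = sum of predecessors on chain A = 0
EF = ES + duration = 0 + 3 = 3
Backward pass: LF(M) = deadline = 36; LS(M) = 36 - 5 = 31
LF(A1) = LS(M) - sum(successors on chain A) = 31 - 9 = 22
LS = LF - duration = 22 - 3 = 19
Total float = LS - ES = 19 - 0 = 19

19


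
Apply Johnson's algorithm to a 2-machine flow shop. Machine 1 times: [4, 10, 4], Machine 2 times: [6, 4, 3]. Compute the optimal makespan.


Apply Johnson's rule:
  Group 1 (a <= b): [(1, 4, 6)]
  Group 2 (a > b): [(2, 10, 4), (3, 4, 3)]
Optimal job order: [1, 2, 3]
Schedule:
  Job 1: M1 done at 4, M2 done at 10
  Job 2: M1 done at 14, M2 done at 18
  Job 3: M1 done at 18, M2 done at 21
Makespan = 21

21


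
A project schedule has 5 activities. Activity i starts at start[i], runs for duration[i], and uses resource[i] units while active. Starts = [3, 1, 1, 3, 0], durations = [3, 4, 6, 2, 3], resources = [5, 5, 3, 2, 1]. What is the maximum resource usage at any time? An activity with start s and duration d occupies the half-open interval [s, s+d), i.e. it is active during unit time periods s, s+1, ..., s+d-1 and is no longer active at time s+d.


Each activity i is active on [start_i, start_i + duration_i).
Compute total resource usage per time slot:
  t=0: active resources = [1], total = 1
  t=1: active resources = [5, 3, 1], total = 9
  t=2: active resources = [5, 3, 1], total = 9
  t=3: active resources = [5, 5, 3, 2], total = 15
  t=4: active resources = [5, 5, 3, 2], total = 15
  t=5: active resources = [5, 3], total = 8
  t=6: active resources = [3], total = 3
Peak resource demand = 15

15


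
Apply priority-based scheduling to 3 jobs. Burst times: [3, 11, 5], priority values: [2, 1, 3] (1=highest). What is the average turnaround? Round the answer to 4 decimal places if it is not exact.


Sort by priority (ascending = highest first):
Order: [(1, 11), (2, 3), (3, 5)]
Completion times:
  Priority 1, burst=11, C=11
  Priority 2, burst=3, C=14
  Priority 3, burst=5, C=19
Average turnaround = 44/3 = 14.6667

14.6667


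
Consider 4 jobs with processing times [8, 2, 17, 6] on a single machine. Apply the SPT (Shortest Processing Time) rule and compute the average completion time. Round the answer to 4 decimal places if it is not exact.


Sort jobs by processing time (SPT order): [2, 6, 8, 17]
Compute completion times sequentially:
  Job 1: processing = 2, completes at 2
  Job 2: processing = 6, completes at 8
  Job 3: processing = 8, completes at 16
  Job 4: processing = 17, completes at 33
Sum of completion times = 59
Average completion time = 59/4 = 14.75

14.75


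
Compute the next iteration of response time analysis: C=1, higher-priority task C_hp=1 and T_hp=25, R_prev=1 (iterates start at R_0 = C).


R_next = C + ceil(R_prev / T_hp) * C_hp
ceil(1 / 25) = ceil(0.04) = 1
Interference = 1 * 1 = 1
R_next = 1 + 1 = 2

2


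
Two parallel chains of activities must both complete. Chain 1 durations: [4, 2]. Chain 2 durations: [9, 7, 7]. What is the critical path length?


Path A total = 4 + 2 = 6
Path B total = 9 + 7 + 7 = 23
Critical path = longest path = max(6, 23) = 23

23


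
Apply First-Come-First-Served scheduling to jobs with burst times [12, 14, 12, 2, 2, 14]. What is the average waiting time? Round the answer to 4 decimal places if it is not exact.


FCFS order (as given): [12, 14, 12, 2, 2, 14]
Waiting times:
  Job 1: wait = 0
  Job 2: wait = 12
  Job 3: wait = 26
  Job 4: wait = 38
  Job 5: wait = 40
  Job 6: wait = 42
Sum of waiting times = 158
Average waiting time = 158/6 = 26.3333

26.3333


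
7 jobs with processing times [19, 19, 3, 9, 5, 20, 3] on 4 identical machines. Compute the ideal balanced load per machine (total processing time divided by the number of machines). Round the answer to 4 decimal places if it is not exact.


Total processing time = 19 + 19 + 3 + 9 + 5 + 20 + 3 = 78
Number of machines = 4
Ideal balanced load = 78 / 4 = 19.5

19.5


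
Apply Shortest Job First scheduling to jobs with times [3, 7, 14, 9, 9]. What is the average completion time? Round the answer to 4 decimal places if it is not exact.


SJF order (ascending): [3, 7, 9, 9, 14]
Completion times:
  Job 1: burst=3, C=3
  Job 2: burst=7, C=10
  Job 3: burst=9, C=19
  Job 4: burst=9, C=28
  Job 5: burst=14, C=42
Average completion = 102/5 = 20.4

20.4


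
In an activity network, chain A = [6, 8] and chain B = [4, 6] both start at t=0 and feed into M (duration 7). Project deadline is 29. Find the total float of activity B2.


Forward pass: ES(B2) = sum of predecessors on chain B = 4
EF = ES + duration = 4 + 6 = 10
Backward pass: LF(M) = deadline = 29; LS(M) = 29 - 7 = 22
LF(B2) = LS(M) - sum(successors on chain B) = 22 - 0 = 22
LS = LF - duration = 22 - 6 = 16
Total float = LS - ES = 16 - 4 = 12

12


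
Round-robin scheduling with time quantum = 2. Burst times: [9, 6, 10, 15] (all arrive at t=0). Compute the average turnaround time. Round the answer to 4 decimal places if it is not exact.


Time quantum = 2
Execution trace:
  J1 runs 2 units, time = 2
  J2 runs 2 units, time = 4
  J3 runs 2 units, time = 6
  J4 runs 2 units, time = 8
  J1 runs 2 units, time = 10
  J2 runs 2 units, time = 12
  J3 runs 2 units, time = 14
  J4 runs 2 units, time = 16
  J1 runs 2 units, time = 18
  J2 runs 2 units, time = 20
  J3 runs 2 units, time = 22
  J4 runs 2 units, time = 24
  J1 runs 2 units, time = 26
  J3 runs 2 units, time = 28
  J4 runs 2 units, time = 30
  J1 runs 1 units, time = 31
  J3 runs 2 units, time = 33
  J4 runs 2 units, time = 35
  J4 runs 2 units, time = 37
  J4 runs 2 units, time = 39
  J4 runs 1 units, time = 40
Finish times: [31, 20, 33, 40]
Average turnaround = 124/4 = 31.0

31.0


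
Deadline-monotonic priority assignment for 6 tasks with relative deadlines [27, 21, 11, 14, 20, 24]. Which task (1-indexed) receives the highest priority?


Sort tasks by relative deadline (ascending):
  Task 3: deadline = 11
  Task 4: deadline = 14
  Task 5: deadline = 20
  Task 2: deadline = 21
  Task 6: deadline = 24
  Task 1: deadline = 27
Priority order (highest first): [3, 4, 5, 2, 6, 1]
Highest priority task = 3

3


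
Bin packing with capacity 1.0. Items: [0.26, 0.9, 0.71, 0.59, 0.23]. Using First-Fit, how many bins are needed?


Place items sequentially using First-Fit:
  Item 0.26 -> new Bin 1
  Item 0.9 -> new Bin 2
  Item 0.71 -> Bin 1 (now 0.97)
  Item 0.59 -> new Bin 3
  Item 0.23 -> Bin 3 (now 0.82)
Total bins used = 3

3


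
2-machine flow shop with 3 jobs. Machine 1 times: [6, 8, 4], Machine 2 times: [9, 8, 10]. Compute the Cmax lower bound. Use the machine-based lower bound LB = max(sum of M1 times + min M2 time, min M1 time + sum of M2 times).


LB1 = sum(M1 times) + min(M2 times) = 18 + 8 = 26
LB2 = min(M1 times) + sum(M2 times) = 4 + 27 = 31
Lower bound = max(LB1, LB2) = max(26, 31) = 31

31


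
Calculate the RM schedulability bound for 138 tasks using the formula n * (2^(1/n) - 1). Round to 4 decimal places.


Compute 2^(1/138) = 1.0050354411
Subtract 1: 1.0050354411 - 1 = 0.0050354411
Multiply by n: 138 * 0.0050354411 = 0.6948908718
Round to 4 dp: 0.6949

0.6949


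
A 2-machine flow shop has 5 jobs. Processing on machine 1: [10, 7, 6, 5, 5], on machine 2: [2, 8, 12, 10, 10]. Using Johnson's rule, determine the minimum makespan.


Apply Johnson's rule:
  Group 1 (a <= b): [(4, 5, 10), (5, 5, 10), (3, 6, 12), (2, 7, 8)]
  Group 2 (a > b): [(1, 10, 2)]
Optimal job order: [4, 5, 3, 2, 1]
Schedule:
  Job 4: M1 done at 5, M2 done at 15
  Job 5: M1 done at 10, M2 done at 25
  Job 3: M1 done at 16, M2 done at 37
  Job 2: M1 done at 23, M2 done at 45
  Job 1: M1 done at 33, M2 done at 47
Makespan = 47

47


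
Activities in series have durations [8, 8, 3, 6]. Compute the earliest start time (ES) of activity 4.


Activity 4 starts after activities 1 through 3 complete.
Predecessor durations: [8, 8, 3]
ES = 8 + 8 + 3 = 19

19


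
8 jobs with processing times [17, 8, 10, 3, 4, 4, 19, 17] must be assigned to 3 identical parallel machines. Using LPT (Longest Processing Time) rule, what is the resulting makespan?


Sort jobs in decreasing order (LPT): [19, 17, 17, 10, 8, 4, 4, 3]
Assign each job to the least loaded machine:
  Machine 1: jobs [19, 4, 4], load = 27
  Machine 2: jobs [17, 10], load = 27
  Machine 3: jobs [17, 8, 3], load = 28
Makespan = max load = 28

28


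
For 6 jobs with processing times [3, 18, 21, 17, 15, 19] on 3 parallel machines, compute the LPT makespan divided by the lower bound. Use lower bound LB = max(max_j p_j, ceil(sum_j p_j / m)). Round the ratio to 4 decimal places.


LPT order: [21, 19, 18, 17, 15, 3]
Machine loads after assignment: [24, 34, 35]
LPT makespan = 35
Lower bound = max(max_job, ceil(total/3)) = max(21, 31) = 31
Ratio = 35 / 31 = 1.129

1.129


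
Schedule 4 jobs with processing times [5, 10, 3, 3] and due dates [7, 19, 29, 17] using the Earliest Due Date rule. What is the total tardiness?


Sort by due date (EDD order): [(5, 7), (3, 17), (10, 19), (3, 29)]
Compute completion times and tardiness:
  Job 1: p=5, d=7, C=5, tardiness=max(0,5-7)=0
  Job 2: p=3, d=17, C=8, tardiness=max(0,8-17)=0
  Job 3: p=10, d=19, C=18, tardiness=max(0,18-19)=0
  Job 4: p=3, d=29, C=21, tardiness=max(0,21-29)=0
Total tardiness = 0

0


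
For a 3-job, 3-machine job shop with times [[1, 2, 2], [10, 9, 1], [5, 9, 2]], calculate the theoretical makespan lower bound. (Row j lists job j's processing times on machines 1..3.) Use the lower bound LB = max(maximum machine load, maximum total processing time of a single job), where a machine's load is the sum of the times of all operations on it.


Machine loads:
  Machine 1: 1 + 10 + 5 = 16
  Machine 2: 2 + 9 + 9 = 20
  Machine 3: 2 + 1 + 2 = 5
Max machine load = 20
Job totals:
  Job 1: 5
  Job 2: 20
  Job 3: 16
Max job total = 20
Lower bound = max(20, 20) = 20

20


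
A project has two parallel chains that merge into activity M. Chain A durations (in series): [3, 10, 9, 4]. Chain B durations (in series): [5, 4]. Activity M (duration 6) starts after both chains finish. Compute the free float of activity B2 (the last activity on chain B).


ES(B2) = sum of predecessors on chain B = 5
EF(B2) = ES + duration = 5 + 4 = 9
Successor of B2 is M. ES(M) = max(sum(A), sum(B)) = max(26, 9) = 26
Free float = ES(successor) - EF(current) = 26 - 9 = 17

17


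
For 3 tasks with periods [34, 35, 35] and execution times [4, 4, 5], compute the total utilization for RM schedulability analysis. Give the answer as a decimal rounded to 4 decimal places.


Compute individual utilizations (exact fractions):
  Task 1: C/T = 4/34 = 2/17 (approx. 0.1176)
  Task 2: C/T = 4/35 (approx. 0.1143)
  Task 3: C/T = 5/35 = 1/7 (approx. 0.1429)
Total utilization U = 2/17 + 4/35 + 1/7 = 223/595
Rounded to 4 decimal places: U = 0.3748
RM (Liu & Layland) bound for 3 tasks = 0.779763; compare with U = 223/595 (approx. 0.374790)
U <= bound, so schedulable by RM sufficient condition.

0.3748


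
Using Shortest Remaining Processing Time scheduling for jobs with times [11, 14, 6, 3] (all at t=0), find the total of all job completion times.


Since all jobs arrive at t=0, SRPT equals SPT ordering.
SPT order: [3, 6, 11, 14]
Completion times:
  Job 1: p=3, C=3
  Job 2: p=6, C=9
  Job 3: p=11, C=20
  Job 4: p=14, C=34
Total completion time = 3 + 9 + 20 + 34 = 66

66


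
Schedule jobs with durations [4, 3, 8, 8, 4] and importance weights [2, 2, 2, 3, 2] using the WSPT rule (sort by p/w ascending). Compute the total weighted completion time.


Compute p/w ratios and sort ascending (WSPT): [(3, 2), (4, 2), (4, 2), (8, 3), (8, 2)]
Compute weighted completion times:
  Job (p=3,w=2): C=3, w*C=2*3=6
  Job (p=4,w=2): C=7, w*C=2*7=14
  Job (p=4,w=2): C=11, w*C=2*11=22
  Job (p=8,w=3): C=19, w*C=3*19=57
  Job (p=8,w=2): C=27, w*C=2*27=54
Total weighted completion time = 153

153


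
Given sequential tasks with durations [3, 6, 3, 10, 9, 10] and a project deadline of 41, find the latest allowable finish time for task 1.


LF(activity 1) = deadline - sum of successor durations
Successors: activities 2 through 6 with durations [6, 3, 10, 9, 10]
Sum of successor durations = 38
LF = 41 - 38 = 3

3


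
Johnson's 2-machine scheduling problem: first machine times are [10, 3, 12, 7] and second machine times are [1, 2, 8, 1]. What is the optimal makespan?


Apply Johnson's rule:
  Group 1 (a <= b): []
  Group 2 (a > b): [(3, 12, 8), (2, 3, 2), (1, 10, 1), (4, 7, 1)]
Optimal job order: [3, 2, 1, 4]
Schedule:
  Job 3: M1 done at 12, M2 done at 20
  Job 2: M1 done at 15, M2 done at 22
  Job 1: M1 done at 25, M2 done at 26
  Job 4: M1 done at 32, M2 done at 33
Makespan = 33

33


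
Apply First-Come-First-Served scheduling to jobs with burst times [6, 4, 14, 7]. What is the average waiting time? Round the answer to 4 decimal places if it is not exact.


FCFS order (as given): [6, 4, 14, 7]
Waiting times:
  Job 1: wait = 0
  Job 2: wait = 6
  Job 3: wait = 10
  Job 4: wait = 24
Sum of waiting times = 40
Average waiting time = 40/4 = 10.0

10.0


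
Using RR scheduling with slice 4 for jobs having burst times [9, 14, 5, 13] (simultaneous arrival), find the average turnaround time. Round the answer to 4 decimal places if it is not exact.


Time quantum = 4
Execution trace:
  J1 runs 4 units, time = 4
  J2 runs 4 units, time = 8
  J3 runs 4 units, time = 12
  J4 runs 4 units, time = 16
  J1 runs 4 units, time = 20
  J2 runs 4 units, time = 24
  J3 runs 1 units, time = 25
  J4 runs 4 units, time = 29
  J1 runs 1 units, time = 30
  J2 runs 4 units, time = 34
  J4 runs 4 units, time = 38
  J2 runs 2 units, time = 40
  J4 runs 1 units, time = 41
Finish times: [30, 40, 25, 41]
Average turnaround = 136/4 = 34.0

34.0


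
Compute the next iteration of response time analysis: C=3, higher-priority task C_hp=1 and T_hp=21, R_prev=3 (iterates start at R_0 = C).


R_next = C + ceil(R_prev / T_hp) * C_hp
ceil(3 / 21) = ceil(0.1429) = 1
Interference = 1 * 1 = 1
R_next = 3 + 1 = 4

4


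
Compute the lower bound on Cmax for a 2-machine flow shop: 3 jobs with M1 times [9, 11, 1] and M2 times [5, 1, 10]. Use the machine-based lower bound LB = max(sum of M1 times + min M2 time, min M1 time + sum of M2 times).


LB1 = sum(M1 times) + min(M2 times) = 21 + 1 = 22
LB2 = min(M1 times) + sum(M2 times) = 1 + 16 = 17
Lower bound = max(LB1, LB2) = max(22, 17) = 22

22


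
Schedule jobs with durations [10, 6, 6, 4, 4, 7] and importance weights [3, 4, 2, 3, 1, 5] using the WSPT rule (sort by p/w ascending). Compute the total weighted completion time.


Compute p/w ratios and sort ascending (WSPT): [(4, 3), (7, 5), (6, 4), (6, 2), (10, 3), (4, 1)]
Compute weighted completion times:
  Job (p=4,w=3): C=4, w*C=3*4=12
  Job (p=7,w=5): C=11, w*C=5*11=55
  Job (p=6,w=4): C=17, w*C=4*17=68
  Job (p=6,w=2): C=23, w*C=2*23=46
  Job (p=10,w=3): C=33, w*C=3*33=99
  Job (p=4,w=1): C=37, w*C=1*37=37
Total weighted completion time = 317

317


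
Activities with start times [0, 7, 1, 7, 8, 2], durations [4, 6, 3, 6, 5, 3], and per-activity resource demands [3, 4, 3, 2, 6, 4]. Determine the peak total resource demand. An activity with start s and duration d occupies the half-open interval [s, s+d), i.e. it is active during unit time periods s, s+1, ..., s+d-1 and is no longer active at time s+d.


Each activity i is active on [start_i, start_i + duration_i).
Compute total resource usage per time slot:
  t=0: active resources = [3], total = 3
  t=1: active resources = [3, 3], total = 6
  t=2: active resources = [3, 3, 4], total = 10
  t=3: active resources = [3, 3, 4], total = 10
  t=4: active resources = [4], total = 4
  t=5: active resources = [], total = 0
  t=6: active resources = [], total = 0
  t=7: active resources = [4, 2], total = 6
  t=8: active resources = [4, 2, 6], total = 12
  t=9: active resources = [4, 2, 6], total = 12
  t=10: active resources = [4, 2, 6], total = 12
  t=11: active resources = [4, 2, 6], total = 12
  t=12: active resources = [4, 2, 6], total = 12
Peak resource demand = 12

12


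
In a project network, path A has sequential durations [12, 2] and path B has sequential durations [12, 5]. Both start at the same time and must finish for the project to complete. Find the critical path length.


Path A total = 12 + 2 = 14
Path B total = 12 + 5 = 17
Critical path = longest path = max(14, 17) = 17

17


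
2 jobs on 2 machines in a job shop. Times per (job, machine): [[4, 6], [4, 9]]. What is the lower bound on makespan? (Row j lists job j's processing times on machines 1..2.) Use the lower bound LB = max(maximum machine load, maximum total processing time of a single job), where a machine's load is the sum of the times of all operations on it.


Machine loads:
  Machine 1: 4 + 4 = 8
  Machine 2: 6 + 9 = 15
Max machine load = 15
Job totals:
  Job 1: 10
  Job 2: 13
Max job total = 13
Lower bound = max(15, 13) = 15

15


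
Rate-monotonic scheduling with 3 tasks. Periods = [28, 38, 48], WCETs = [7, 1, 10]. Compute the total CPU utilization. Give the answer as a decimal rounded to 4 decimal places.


Compute individual utilizations (exact fractions):
  Task 1: C/T = 7/28 = 1/4 (approx. 0.25)
  Task 2: C/T = 1/38 (approx. 0.0263)
  Task 3: C/T = 10/48 = 5/24 (approx. 0.2083)
Total utilization U = 1/4 + 1/38 + 5/24 = 221/456
Rounded to 4 decimal places: U = 0.4846
RM (Liu & Layland) bound for 3 tasks = 0.779763; compare with U = 221/456 (approx. 0.484649)
U <= bound, so schedulable by RM sufficient condition.

0.4846


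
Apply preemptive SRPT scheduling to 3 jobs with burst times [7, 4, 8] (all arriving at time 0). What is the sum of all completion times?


Since all jobs arrive at t=0, SRPT equals SPT ordering.
SPT order: [4, 7, 8]
Completion times:
  Job 1: p=4, C=4
  Job 2: p=7, C=11
  Job 3: p=8, C=19
Total completion time = 4 + 11 + 19 = 34

34


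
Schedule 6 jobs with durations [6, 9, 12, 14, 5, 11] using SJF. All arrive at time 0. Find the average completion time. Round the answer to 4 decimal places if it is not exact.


SJF order (ascending): [5, 6, 9, 11, 12, 14]
Completion times:
  Job 1: burst=5, C=5
  Job 2: burst=6, C=11
  Job 3: burst=9, C=20
  Job 4: burst=11, C=31
  Job 5: burst=12, C=43
  Job 6: burst=14, C=57
Average completion = 167/6 = 27.8333

27.8333


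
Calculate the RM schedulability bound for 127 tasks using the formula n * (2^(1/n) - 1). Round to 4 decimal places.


Compute 2^(1/127) = 1.0054727730
Subtract 1: 1.0054727730 - 1 = 0.0054727730
Multiply by n: 127 * 0.0054727730 = 0.6950421710
Round to 4 dp: 0.6950

0.6950


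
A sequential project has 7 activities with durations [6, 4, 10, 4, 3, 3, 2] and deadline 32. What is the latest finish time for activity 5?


LF(activity 5) = deadline - sum of successor durations
Successors: activities 6 through 7 with durations [3, 2]
Sum of successor durations = 5
LF = 32 - 5 = 27

27


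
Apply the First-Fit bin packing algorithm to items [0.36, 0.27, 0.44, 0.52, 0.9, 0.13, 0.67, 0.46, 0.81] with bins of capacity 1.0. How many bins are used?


Place items sequentially using First-Fit:
  Item 0.36 -> new Bin 1
  Item 0.27 -> Bin 1 (now 0.63)
  Item 0.44 -> new Bin 2
  Item 0.52 -> Bin 2 (now 0.96)
  Item 0.9 -> new Bin 3
  Item 0.13 -> Bin 1 (now 0.76)
  Item 0.67 -> new Bin 4
  Item 0.46 -> new Bin 5
  Item 0.81 -> new Bin 6
Total bins used = 6

6


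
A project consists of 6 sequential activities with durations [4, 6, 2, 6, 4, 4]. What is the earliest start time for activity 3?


Activity 3 starts after activities 1 through 2 complete.
Predecessor durations: [4, 6]
ES = 4 + 6 = 10

10


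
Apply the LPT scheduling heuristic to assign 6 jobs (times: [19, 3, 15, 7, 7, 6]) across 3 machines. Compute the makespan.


Sort jobs in decreasing order (LPT): [19, 15, 7, 7, 6, 3]
Assign each job to the least loaded machine:
  Machine 1: jobs [19], load = 19
  Machine 2: jobs [15, 3], load = 18
  Machine 3: jobs [7, 7, 6], load = 20
Makespan = max load = 20

20


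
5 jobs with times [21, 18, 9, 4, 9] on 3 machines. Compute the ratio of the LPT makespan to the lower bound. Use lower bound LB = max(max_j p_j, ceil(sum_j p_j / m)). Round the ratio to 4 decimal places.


LPT order: [21, 18, 9, 9, 4]
Machine loads after assignment: [21, 22, 18]
LPT makespan = 22
Lower bound = max(max_job, ceil(total/3)) = max(21, 21) = 21
Ratio = 22 / 21 = 1.0476

1.0476


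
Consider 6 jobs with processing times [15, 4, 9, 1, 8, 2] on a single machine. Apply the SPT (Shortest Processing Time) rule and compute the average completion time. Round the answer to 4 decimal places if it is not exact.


Sort jobs by processing time (SPT order): [1, 2, 4, 8, 9, 15]
Compute completion times sequentially:
  Job 1: processing = 1, completes at 1
  Job 2: processing = 2, completes at 3
  Job 3: processing = 4, completes at 7
  Job 4: processing = 8, completes at 15
  Job 5: processing = 9, completes at 24
  Job 6: processing = 15, completes at 39
Sum of completion times = 89
Average completion time = 89/6 = 14.8333

14.8333


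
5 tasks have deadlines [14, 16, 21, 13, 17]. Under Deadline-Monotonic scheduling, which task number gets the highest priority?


Sort tasks by relative deadline (ascending):
  Task 4: deadline = 13
  Task 1: deadline = 14
  Task 2: deadline = 16
  Task 5: deadline = 17
  Task 3: deadline = 21
Priority order (highest first): [4, 1, 2, 5, 3]
Highest priority task = 4

4


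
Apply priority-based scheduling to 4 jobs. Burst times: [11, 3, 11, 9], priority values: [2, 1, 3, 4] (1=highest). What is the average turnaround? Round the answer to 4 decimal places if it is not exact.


Sort by priority (ascending = highest first):
Order: [(1, 3), (2, 11), (3, 11), (4, 9)]
Completion times:
  Priority 1, burst=3, C=3
  Priority 2, burst=11, C=14
  Priority 3, burst=11, C=25
  Priority 4, burst=9, C=34
Average turnaround = 76/4 = 19.0

19.0


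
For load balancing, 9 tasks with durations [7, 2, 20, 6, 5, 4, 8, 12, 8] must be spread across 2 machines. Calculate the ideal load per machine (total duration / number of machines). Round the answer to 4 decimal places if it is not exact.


Total processing time = 7 + 2 + 20 + 6 + 5 + 4 + 8 + 12 + 8 = 72
Number of machines = 2
Ideal balanced load = 72 / 2 = 36.0

36.0


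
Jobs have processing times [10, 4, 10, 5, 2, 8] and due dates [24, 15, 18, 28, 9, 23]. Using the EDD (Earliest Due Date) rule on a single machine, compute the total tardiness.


Sort by due date (EDD order): [(2, 9), (4, 15), (10, 18), (8, 23), (10, 24), (5, 28)]
Compute completion times and tardiness:
  Job 1: p=2, d=9, C=2, tardiness=max(0,2-9)=0
  Job 2: p=4, d=15, C=6, tardiness=max(0,6-15)=0
  Job 3: p=10, d=18, C=16, tardiness=max(0,16-18)=0
  Job 4: p=8, d=23, C=24, tardiness=max(0,24-23)=1
  Job 5: p=10, d=24, C=34, tardiness=max(0,34-24)=10
  Job 6: p=5, d=28, C=39, tardiness=max(0,39-28)=11
Total tardiness = 22

22


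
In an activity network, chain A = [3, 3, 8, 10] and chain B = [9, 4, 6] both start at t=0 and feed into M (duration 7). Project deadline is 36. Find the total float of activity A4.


Forward pass: ES(A4) = sum of predecessors on chain A = 14
EF = ES + duration = 14 + 10 = 24
Backward pass: LF(M) = deadline = 36; LS(M) = 36 - 7 = 29
LF(A4) = LS(M) - sum(successors on chain A) = 29 - 0 = 29
LS = LF - duration = 29 - 10 = 19
Total float = LS - ES = 19 - 14 = 5

5


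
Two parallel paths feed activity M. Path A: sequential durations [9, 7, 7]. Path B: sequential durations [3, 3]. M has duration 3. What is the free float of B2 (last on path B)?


ES(B2) = sum of predecessors on chain B = 3
EF(B2) = ES + duration = 3 + 3 = 6
Successor of B2 is M. ES(M) = max(sum(A), sum(B)) = max(23, 6) = 23
Free float = ES(successor) - EF(current) = 23 - 6 = 17

17


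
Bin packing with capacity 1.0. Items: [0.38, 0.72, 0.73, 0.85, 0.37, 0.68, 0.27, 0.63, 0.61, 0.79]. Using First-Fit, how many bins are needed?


Place items sequentially using First-Fit:
  Item 0.38 -> new Bin 1
  Item 0.72 -> new Bin 2
  Item 0.73 -> new Bin 3
  Item 0.85 -> new Bin 4
  Item 0.37 -> Bin 1 (now 0.75)
  Item 0.68 -> new Bin 5
  Item 0.27 -> Bin 2 (now 0.99)
  Item 0.63 -> new Bin 6
  Item 0.61 -> new Bin 7
  Item 0.79 -> new Bin 8
Total bins used = 8

8


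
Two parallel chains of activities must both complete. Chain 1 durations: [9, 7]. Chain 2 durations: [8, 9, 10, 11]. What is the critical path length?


Path A total = 9 + 7 = 16
Path B total = 8 + 9 + 10 + 11 = 38
Critical path = longest path = max(16, 38) = 38

38
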